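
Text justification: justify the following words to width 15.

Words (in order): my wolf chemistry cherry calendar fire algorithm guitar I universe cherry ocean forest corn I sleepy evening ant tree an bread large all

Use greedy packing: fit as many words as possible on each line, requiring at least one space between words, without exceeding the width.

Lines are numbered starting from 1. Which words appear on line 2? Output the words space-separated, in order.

Line 1: ['my', 'wolf'] (min_width=7, slack=8)
Line 2: ['chemistry'] (min_width=9, slack=6)
Line 3: ['cherry', 'calendar'] (min_width=15, slack=0)
Line 4: ['fire', 'algorithm'] (min_width=14, slack=1)
Line 5: ['guitar', 'I'] (min_width=8, slack=7)
Line 6: ['universe', 'cherry'] (min_width=15, slack=0)
Line 7: ['ocean', 'forest'] (min_width=12, slack=3)
Line 8: ['corn', 'I', 'sleepy'] (min_width=13, slack=2)
Line 9: ['evening', 'ant'] (min_width=11, slack=4)
Line 10: ['tree', 'an', 'bread'] (min_width=13, slack=2)
Line 11: ['large', 'all'] (min_width=9, slack=6)

Answer: chemistry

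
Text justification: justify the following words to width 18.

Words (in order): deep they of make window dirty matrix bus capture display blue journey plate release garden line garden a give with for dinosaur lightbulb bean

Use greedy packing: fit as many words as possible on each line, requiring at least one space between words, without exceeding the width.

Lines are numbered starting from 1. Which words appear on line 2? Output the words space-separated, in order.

Answer: window dirty

Derivation:
Line 1: ['deep', 'they', 'of', 'make'] (min_width=17, slack=1)
Line 2: ['window', 'dirty'] (min_width=12, slack=6)
Line 3: ['matrix', 'bus', 'capture'] (min_width=18, slack=0)
Line 4: ['display', 'blue'] (min_width=12, slack=6)
Line 5: ['journey', 'plate'] (min_width=13, slack=5)
Line 6: ['release', 'garden'] (min_width=14, slack=4)
Line 7: ['line', 'garden', 'a', 'give'] (min_width=18, slack=0)
Line 8: ['with', 'for', 'dinosaur'] (min_width=17, slack=1)
Line 9: ['lightbulb', 'bean'] (min_width=14, slack=4)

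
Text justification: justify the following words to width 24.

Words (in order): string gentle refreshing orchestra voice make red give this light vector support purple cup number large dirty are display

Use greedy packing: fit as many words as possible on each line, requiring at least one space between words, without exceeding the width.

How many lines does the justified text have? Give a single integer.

Line 1: ['string', 'gentle', 'refreshing'] (min_width=24, slack=0)
Line 2: ['orchestra', 'voice', 'make', 'red'] (min_width=24, slack=0)
Line 3: ['give', 'this', 'light', 'vector'] (min_width=22, slack=2)
Line 4: ['support', 'purple', 'cup'] (min_width=18, slack=6)
Line 5: ['number', 'large', 'dirty', 'are'] (min_width=22, slack=2)
Line 6: ['display'] (min_width=7, slack=17)
Total lines: 6

Answer: 6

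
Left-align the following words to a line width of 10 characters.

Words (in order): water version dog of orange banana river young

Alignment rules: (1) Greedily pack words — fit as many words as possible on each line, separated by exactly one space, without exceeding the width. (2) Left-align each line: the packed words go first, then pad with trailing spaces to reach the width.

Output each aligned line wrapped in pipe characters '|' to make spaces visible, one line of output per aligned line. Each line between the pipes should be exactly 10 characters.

Line 1: ['water'] (min_width=5, slack=5)
Line 2: ['version'] (min_width=7, slack=3)
Line 3: ['dog', 'of'] (min_width=6, slack=4)
Line 4: ['orange'] (min_width=6, slack=4)
Line 5: ['banana'] (min_width=6, slack=4)
Line 6: ['river'] (min_width=5, slack=5)
Line 7: ['young'] (min_width=5, slack=5)

Answer: |water     |
|version   |
|dog of    |
|orange    |
|banana    |
|river     |
|young     |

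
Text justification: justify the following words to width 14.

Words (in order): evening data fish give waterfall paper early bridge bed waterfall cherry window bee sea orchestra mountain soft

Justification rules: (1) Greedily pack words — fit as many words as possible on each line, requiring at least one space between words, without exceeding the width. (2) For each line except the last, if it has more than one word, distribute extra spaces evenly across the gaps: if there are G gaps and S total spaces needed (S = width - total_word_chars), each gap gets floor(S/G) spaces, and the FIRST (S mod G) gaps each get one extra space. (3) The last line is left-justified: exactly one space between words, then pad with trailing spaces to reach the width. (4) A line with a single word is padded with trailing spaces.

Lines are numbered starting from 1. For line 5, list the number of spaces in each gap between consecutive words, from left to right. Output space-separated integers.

Line 1: ['evening', 'data'] (min_width=12, slack=2)
Line 2: ['fish', 'give'] (min_width=9, slack=5)
Line 3: ['waterfall'] (min_width=9, slack=5)
Line 4: ['paper', 'early'] (min_width=11, slack=3)
Line 5: ['bridge', 'bed'] (min_width=10, slack=4)
Line 6: ['waterfall'] (min_width=9, slack=5)
Line 7: ['cherry', 'window'] (min_width=13, slack=1)
Line 8: ['bee', 'sea'] (min_width=7, slack=7)
Line 9: ['orchestra'] (min_width=9, slack=5)
Line 10: ['mountain', 'soft'] (min_width=13, slack=1)

Answer: 5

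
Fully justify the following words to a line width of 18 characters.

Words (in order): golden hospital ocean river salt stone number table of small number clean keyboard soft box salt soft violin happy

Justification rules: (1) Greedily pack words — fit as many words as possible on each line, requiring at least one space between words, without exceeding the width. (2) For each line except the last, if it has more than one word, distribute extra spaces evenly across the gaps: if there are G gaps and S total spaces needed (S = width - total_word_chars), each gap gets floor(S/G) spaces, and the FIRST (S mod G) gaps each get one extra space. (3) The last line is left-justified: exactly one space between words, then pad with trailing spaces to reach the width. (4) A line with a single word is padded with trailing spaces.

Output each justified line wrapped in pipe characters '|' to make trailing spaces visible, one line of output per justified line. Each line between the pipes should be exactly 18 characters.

Line 1: ['golden', 'hospital'] (min_width=15, slack=3)
Line 2: ['ocean', 'river', 'salt'] (min_width=16, slack=2)
Line 3: ['stone', 'number', 'table'] (min_width=18, slack=0)
Line 4: ['of', 'small', 'number'] (min_width=15, slack=3)
Line 5: ['clean', 'keyboard'] (min_width=14, slack=4)
Line 6: ['soft', 'box', 'salt', 'soft'] (min_width=18, slack=0)
Line 7: ['violin', 'happy'] (min_width=12, slack=6)

Answer: |golden    hospital|
|ocean  river  salt|
|stone number table|
|of   small  number|
|clean     keyboard|
|soft box salt soft|
|violin happy      |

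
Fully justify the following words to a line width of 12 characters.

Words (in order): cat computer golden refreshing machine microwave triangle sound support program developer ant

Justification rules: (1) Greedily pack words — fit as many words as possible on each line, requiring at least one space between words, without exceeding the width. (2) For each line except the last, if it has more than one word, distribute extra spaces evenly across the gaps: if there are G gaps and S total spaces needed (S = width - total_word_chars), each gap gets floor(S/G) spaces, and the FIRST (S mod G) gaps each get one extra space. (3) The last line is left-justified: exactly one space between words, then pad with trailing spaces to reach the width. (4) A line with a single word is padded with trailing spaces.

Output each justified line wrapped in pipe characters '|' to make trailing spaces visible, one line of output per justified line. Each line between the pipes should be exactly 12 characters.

Answer: |cat computer|
|golden      |
|refreshing  |
|machine     |
|microwave   |
|triangle    |
|sound       |
|support     |
|program     |
|developer   |
|ant         |

Derivation:
Line 1: ['cat', 'computer'] (min_width=12, slack=0)
Line 2: ['golden'] (min_width=6, slack=6)
Line 3: ['refreshing'] (min_width=10, slack=2)
Line 4: ['machine'] (min_width=7, slack=5)
Line 5: ['microwave'] (min_width=9, slack=3)
Line 6: ['triangle'] (min_width=8, slack=4)
Line 7: ['sound'] (min_width=5, slack=7)
Line 8: ['support'] (min_width=7, slack=5)
Line 9: ['program'] (min_width=7, slack=5)
Line 10: ['developer'] (min_width=9, slack=3)
Line 11: ['ant'] (min_width=3, slack=9)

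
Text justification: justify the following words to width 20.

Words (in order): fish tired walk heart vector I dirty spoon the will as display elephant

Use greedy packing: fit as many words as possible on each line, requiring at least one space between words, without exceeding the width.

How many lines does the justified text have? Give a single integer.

Line 1: ['fish', 'tired', 'walk'] (min_width=15, slack=5)
Line 2: ['heart', 'vector', 'I', 'dirty'] (min_width=20, slack=0)
Line 3: ['spoon', 'the', 'will', 'as'] (min_width=17, slack=3)
Line 4: ['display', 'elephant'] (min_width=16, slack=4)
Total lines: 4

Answer: 4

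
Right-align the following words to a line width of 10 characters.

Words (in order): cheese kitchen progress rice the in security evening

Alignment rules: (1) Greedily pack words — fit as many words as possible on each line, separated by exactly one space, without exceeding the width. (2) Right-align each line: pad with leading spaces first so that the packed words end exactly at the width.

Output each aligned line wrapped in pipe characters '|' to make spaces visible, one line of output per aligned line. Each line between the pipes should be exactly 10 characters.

Line 1: ['cheese'] (min_width=6, slack=4)
Line 2: ['kitchen'] (min_width=7, slack=3)
Line 3: ['progress'] (min_width=8, slack=2)
Line 4: ['rice', 'the'] (min_width=8, slack=2)
Line 5: ['in'] (min_width=2, slack=8)
Line 6: ['security'] (min_width=8, slack=2)
Line 7: ['evening'] (min_width=7, slack=3)

Answer: |    cheese|
|   kitchen|
|  progress|
|  rice the|
|        in|
|  security|
|   evening|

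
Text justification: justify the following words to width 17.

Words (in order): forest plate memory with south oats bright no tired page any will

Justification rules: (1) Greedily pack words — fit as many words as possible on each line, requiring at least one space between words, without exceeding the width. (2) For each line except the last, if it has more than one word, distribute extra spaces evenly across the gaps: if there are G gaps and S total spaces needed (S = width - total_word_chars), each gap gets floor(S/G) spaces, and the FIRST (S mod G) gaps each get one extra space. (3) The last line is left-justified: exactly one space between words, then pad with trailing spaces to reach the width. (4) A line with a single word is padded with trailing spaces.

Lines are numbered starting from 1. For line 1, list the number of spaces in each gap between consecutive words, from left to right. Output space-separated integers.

Answer: 6

Derivation:
Line 1: ['forest', 'plate'] (min_width=12, slack=5)
Line 2: ['memory', 'with', 'south'] (min_width=17, slack=0)
Line 3: ['oats', 'bright', 'no'] (min_width=14, slack=3)
Line 4: ['tired', 'page', 'any'] (min_width=14, slack=3)
Line 5: ['will'] (min_width=4, slack=13)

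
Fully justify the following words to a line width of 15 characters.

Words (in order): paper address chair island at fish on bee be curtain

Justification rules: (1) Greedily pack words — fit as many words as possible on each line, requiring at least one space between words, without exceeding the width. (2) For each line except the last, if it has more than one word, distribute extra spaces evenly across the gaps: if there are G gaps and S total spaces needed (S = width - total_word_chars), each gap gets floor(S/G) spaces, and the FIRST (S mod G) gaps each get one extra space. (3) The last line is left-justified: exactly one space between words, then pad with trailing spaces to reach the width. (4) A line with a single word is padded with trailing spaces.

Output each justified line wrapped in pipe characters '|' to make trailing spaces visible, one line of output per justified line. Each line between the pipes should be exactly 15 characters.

Answer: |paper   address|
|chair island at|
|fish  on bee be|
|curtain        |

Derivation:
Line 1: ['paper', 'address'] (min_width=13, slack=2)
Line 2: ['chair', 'island', 'at'] (min_width=15, slack=0)
Line 3: ['fish', 'on', 'bee', 'be'] (min_width=14, slack=1)
Line 4: ['curtain'] (min_width=7, slack=8)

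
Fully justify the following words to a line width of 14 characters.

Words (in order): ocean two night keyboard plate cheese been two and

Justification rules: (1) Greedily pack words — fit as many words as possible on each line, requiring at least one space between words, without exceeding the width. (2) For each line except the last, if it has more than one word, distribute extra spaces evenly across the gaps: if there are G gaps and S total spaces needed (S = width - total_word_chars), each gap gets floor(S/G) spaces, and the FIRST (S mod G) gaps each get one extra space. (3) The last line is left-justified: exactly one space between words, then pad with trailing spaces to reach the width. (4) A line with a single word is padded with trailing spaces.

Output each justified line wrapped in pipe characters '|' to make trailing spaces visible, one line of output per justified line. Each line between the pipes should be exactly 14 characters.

Answer: |ocean      two|
|night keyboard|
|plate   cheese|
|been two and  |

Derivation:
Line 1: ['ocean', 'two'] (min_width=9, slack=5)
Line 2: ['night', 'keyboard'] (min_width=14, slack=0)
Line 3: ['plate', 'cheese'] (min_width=12, slack=2)
Line 4: ['been', 'two', 'and'] (min_width=12, slack=2)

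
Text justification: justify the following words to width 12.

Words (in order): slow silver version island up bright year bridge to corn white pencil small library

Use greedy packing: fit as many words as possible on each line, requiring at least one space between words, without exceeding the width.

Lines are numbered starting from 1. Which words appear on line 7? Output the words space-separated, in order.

Answer: pencil small

Derivation:
Line 1: ['slow', 'silver'] (min_width=11, slack=1)
Line 2: ['version'] (min_width=7, slack=5)
Line 3: ['island', 'up'] (min_width=9, slack=3)
Line 4: ['bright', 'year'] (min_width=11, slack=1)
Line 5: ['bridge', 'to'] (min_width=9, slack=3)
Line 6: ['corn', 'white'] (min_width=10, slack=2)
Line 7: ['pencil', 'small'] (min_width=12, slack=0)
Line 8: ['library'] (min_width=7, slack=5)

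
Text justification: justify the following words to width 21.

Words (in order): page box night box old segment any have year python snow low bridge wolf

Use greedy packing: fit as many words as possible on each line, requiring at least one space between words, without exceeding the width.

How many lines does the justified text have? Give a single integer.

Line 1: ['page', 'box', 'night', 'box'] (min_width=18, slack=3)
Line 2: ['old', 'segment', 'any', 'have'] (min_width=20, slack=1)
Line 3: ['year', 'python', 'snow', 'low'] (min_width=20, slack=1)
Line 4: ['bridge', 'wolf'] (min_width=11, slack=10)
Total lines: 4

Answer: 4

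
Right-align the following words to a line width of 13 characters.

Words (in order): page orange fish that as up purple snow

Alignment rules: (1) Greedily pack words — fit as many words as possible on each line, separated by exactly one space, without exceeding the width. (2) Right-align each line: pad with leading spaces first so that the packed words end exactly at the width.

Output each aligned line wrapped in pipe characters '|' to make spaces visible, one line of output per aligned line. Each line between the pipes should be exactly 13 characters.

Line 1: ['page', 'orange'] (min_width=11, slack=2)
Line 2: ['fish', 'that', 'as'] (min_width=12, slack=1)
Line 3: ['up', 'purple'] (min_width=9, slack=4)
Line 4: ['snow'] (min_width=4, slack=9)

Answer: |  page orange|
| fish that as|
|    up purple|
|         snow|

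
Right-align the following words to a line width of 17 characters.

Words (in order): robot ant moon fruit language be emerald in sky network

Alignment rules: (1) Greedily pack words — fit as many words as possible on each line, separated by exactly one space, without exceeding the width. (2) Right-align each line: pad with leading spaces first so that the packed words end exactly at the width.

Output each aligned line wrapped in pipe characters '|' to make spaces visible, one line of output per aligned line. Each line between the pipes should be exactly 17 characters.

Answer: |   robot ant moon|
|fruit language be|
|   emerald in sky|
|          network|

Derivation:
Line 1: ['robot', 'ant', 'moon'] (min_width=14, slack=3)
Line 2: ['fruit', 'language', 'be'] (min_width=17, slack=0)
Line 3: ['emerald', 'in', 'sky'] (min_width=14, slack=3)
Line 4: ['network'] (min_width=7, slack=10)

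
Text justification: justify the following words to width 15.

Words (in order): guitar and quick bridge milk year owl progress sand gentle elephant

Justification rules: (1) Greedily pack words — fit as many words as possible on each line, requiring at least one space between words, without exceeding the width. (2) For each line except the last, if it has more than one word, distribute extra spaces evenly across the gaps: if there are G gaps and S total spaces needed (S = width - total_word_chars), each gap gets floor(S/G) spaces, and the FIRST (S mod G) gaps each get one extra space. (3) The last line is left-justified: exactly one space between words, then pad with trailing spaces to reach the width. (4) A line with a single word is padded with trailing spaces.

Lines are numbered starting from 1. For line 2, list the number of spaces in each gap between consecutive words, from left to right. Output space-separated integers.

Line 1: ['guitar', 'and'] (min_width=10, slack=5)
Line 2: ['quick', 'bridge'] (min_width=12, slack=3)
Line 3: ['milk', 'year', 'owl'] (min_width=13, slack=2)
Line 4: ['progress', 'sand'] (min_width=13, slack=2)
Line 5: ['gentle', 'elephant'] (min_width=15, slack=0)

Answer: 4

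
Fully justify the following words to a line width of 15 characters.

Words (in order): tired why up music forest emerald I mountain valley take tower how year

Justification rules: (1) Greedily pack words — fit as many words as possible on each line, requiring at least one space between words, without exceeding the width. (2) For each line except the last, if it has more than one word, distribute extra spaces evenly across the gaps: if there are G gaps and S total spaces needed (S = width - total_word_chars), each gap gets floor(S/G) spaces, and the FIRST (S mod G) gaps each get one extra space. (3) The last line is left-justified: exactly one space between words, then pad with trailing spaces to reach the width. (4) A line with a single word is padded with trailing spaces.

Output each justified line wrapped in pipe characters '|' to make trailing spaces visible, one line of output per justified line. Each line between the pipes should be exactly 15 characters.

Line 1: ['tired', 'why', 'up'] (min_width=12, slack=3)
Line 2: ['music', 'forest'] (min_width=12, slack=3)
Line 3: ['emerald', 'I'] (min_width=9, slack=6)
Line 4: ['mountain', 'valley'] (min_width=15, slack=0)
Line 5: ['take', 'tower', 'how'] (min_width=14, slack=1)
Line 6: ['year'] (min_width=4, slack=11)

Answer: |tired   why  up|
|music    forest|
|emerald       I|
|mountain valley|
|take  tower how|
|year           |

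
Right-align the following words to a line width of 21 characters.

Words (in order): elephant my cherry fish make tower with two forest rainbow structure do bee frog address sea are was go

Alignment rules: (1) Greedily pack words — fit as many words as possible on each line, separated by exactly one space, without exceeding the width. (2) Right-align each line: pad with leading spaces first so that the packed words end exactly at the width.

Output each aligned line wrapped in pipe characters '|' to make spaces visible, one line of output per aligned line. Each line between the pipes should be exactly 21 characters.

Answer: |   elephant my cherry|
| fish make tower with|
|   two forest rainbow|
|structure do bee frog|
|  address sea are was|
|                   go|

Derivation:
Line 1: ['elephant', 'my', 'cherry'] (min_width=18, slack=3)
Line 2: ['fish', 'make', 'tower', 'with'] (min_width=20, slack=1)
Line 3: ['two', 'forest', 'rainbow'] (min_width=18, slack=3)
Line 4: ['structure', 'do', 'bee', 'frog'] (min_width=21, slack=0)
Line 5: ['address', 'sea', 'are', 'was'] (min_width=19, slack=2)
Line 6: ['go'] (min_width=2, slack=19)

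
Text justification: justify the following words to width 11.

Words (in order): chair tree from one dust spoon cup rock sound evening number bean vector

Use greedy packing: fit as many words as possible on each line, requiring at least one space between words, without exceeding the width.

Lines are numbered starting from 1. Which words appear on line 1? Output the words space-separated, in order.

Answer: chair tree

Derivation:
Line 1: ['chair', 'tree'] (min_width=10, slack=1)
Line 2: ['from', 'one'] (min_width=8, slack=3)
Line 3: ['dust', 'spoon'] (min_width=10, slack=1)
Line 4: ['cup', 'rock'] (min_width=8, slack=3)
Line 5: ['sound'] (min_width=5, slack=6)
Line 6: ['evening'] (min_width=7, slack=4)
Line 7: ['number', 'bean'] (min_width=11, slack=0)
Line 8: ['vector'] (min_width=6, slack=5)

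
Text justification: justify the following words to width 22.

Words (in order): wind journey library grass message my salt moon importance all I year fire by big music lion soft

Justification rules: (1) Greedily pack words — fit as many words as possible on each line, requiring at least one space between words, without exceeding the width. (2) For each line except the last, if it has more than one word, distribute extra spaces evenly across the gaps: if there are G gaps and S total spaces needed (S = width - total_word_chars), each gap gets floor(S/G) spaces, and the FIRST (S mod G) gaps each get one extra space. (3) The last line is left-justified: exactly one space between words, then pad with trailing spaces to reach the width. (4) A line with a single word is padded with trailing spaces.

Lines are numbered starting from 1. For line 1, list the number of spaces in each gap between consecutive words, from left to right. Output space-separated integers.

Line 1: ['wind', 'journey', 'library'] (min_width=20, slack=2)
Line 2: ['grass', 'message', 'my', 'salt'] (min_width=21, slack=1)
Line 3: ['moon', 'importance', 'all', 'I'] (min_width=21, slack=1)
Line 4: ['year', 'fire', 'by', 'big', 'music'] (min_width=22, slack=0)
Line 5: ['lion', 'soft'] (min_width=9, slack=13)

Answer: 2 2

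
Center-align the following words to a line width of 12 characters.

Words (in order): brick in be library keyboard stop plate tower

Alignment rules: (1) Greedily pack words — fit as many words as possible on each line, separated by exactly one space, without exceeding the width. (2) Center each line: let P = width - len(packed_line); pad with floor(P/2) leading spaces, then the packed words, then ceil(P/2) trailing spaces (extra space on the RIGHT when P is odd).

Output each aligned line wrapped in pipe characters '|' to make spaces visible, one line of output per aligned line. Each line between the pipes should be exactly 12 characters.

Answer: |brick in be |
|  library   |
|  keyboard  |
| stop plate |
|   tower    |

Derivation:
Line 1: ['brick', 'in', 'be'] (min_width=11, slack=1)
Line 2: ['library'] (min_width=7, slack=5)
Line 3: ['keyboard'] (min_width=8, slack=4)
Line 4: ['stop', 'plate'] (min_width=10, slack=2)
Line 5: ['tower'] (min_width=5, slack=7)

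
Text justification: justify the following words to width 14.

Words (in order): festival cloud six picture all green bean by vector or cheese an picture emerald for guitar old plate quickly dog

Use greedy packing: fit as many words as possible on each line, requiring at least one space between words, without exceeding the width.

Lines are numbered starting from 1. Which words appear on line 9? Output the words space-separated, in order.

Answer: plate quickly

Derivation:
Line 1: ['festival', 'cloud'] (min_width=14, slack=0)
Line 2: ['six', 'picture'] (min_width=11, slack=3)
Line 3: ['all', 'green', 'bean'] (min_width=14, slack=0)
Line 4: ['by', 'vector', 'or'] (min_width=12, slack=2)
Line 5: ['cheese', 'an'] (min_width=9, slack=5)
Line 6: ['picture'] (min_width=7, slack=7)
Line 7: ['emerald', 'for'] (min_width=11, slack=3)
Line 8: ['guitar', 'old'] (min_width=10, slack=4)
Line 9: ['plate', 'quickly'] (min_width=13, slack=1)
Line 10: ['dog'] (min_width=3, slack=11)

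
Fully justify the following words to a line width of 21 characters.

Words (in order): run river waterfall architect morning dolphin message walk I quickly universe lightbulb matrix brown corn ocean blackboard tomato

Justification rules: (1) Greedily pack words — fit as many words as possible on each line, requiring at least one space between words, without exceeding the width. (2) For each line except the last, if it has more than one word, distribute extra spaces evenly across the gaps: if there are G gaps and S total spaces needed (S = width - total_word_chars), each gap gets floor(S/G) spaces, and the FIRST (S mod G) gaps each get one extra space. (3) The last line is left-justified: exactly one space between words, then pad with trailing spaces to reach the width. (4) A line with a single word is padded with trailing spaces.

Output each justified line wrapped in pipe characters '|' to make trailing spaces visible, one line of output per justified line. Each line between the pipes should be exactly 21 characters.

Line 1: ['run', 'river', 'waterfall'] (min_width=19, slack=2)
Line 2: ['architect', 'morning'] (min_width=17, slack=4)
Line 3: ['dolphin', 'message', 'walk'] (min_width=20, slack=1)
Line 4: ['I', 'quickly', 'universe'] (min_width=18, slack=3)
Line 5: ['lightbulb', 'matrix'] (min_width=16, slack=5)
Line 6: ['brown', 'corn', 'ocean'] (min_width=16, slack=5)
Line 7: ['blackboard', 'tomato'] (min_width=17, slack=4)

Answer: |run  river  waterfall|
|architect     morning|
|dolphin  message walk|
|I   quickly  universe|
|lightbulb      matrix|
|brown    corn   ocean|
|blackboard tomato    |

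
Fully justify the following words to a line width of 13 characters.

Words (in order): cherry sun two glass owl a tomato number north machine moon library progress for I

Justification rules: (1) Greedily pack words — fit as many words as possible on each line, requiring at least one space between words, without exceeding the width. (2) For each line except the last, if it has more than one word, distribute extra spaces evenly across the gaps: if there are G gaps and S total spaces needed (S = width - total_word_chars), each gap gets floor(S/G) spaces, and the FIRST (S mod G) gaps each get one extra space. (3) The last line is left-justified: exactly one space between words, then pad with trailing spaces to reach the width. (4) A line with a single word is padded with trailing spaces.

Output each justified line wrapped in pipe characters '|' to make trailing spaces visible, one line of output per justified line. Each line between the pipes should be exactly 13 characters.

Answer: |cherry    sun|
|two glass owl|
|a      tomato|
|number  north|
|machine  moon|
|library      |
|progress  for|
|I            |

Derivation:
Line 1: ['cherry', 'sun'] (min_width=10, slack=3)
Line 2: ['two', 'glass', 'owl'] (min_width=13, slack=0)
Line 3: ['a', 'tomato'] (min_width=8, slack=5)
Line 4: ['number', 'north'] (min_width=12, slack=1)
Line 5: ['machine', 'moon'] (min_width=12, slack=1)
Line 6: ['library'] (min_width=7, slack=6)
Line 7: ['progress', 'for'] (min_width=12, slack=1)
Line 8: ['I'] (min_width=1, slack=12)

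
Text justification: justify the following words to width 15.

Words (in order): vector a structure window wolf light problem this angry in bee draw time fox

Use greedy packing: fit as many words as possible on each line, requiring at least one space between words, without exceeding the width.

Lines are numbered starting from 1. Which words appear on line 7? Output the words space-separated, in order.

Line 1: ['vector', 'a'] (min_width=8, slack=7)
Line 2: ['structure'] (min_width=9, slack=6)
Line 3: ['window', 'wolf'] (min_width=11, slack=4)
Line 4: ['light', 'problem'] (min_width=13, slack=2)
Line 5: ['this', 'angry', 'in'] (min_width=13, slack=2)
Line 6: ['bee', 'draw', 'time'] (min_width=13, slack=2)
Line 7: ['fox'] (min_width=3, slack=12)

Answer: fox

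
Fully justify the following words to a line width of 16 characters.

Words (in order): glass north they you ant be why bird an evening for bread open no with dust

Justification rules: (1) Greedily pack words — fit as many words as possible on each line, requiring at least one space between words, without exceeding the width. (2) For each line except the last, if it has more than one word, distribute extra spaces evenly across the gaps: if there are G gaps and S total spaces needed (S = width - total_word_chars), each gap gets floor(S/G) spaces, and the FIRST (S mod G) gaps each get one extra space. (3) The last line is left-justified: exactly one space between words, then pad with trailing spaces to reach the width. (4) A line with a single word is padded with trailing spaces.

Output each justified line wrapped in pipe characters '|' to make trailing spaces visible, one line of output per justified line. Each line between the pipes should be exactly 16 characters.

Line 1: ['glass', 'north', 'they'] (min_width=16, slack=0)
Line 2: ['you', 'ant', 'be', 'why'] (min_width=14, slack=2)
Line 3: ['bird', 'an', 'evening'] (min_width=15, slack=1)
Line 4: ['for', 'bread', 'open'] (min_width=14, slack=2)
Line 5: ['no', 'with', 'dust'] (min_width=12, slack=4)

Answer: |glass north they|
|you  ant  be why|
|bird  an evening|
|for  bread  open|
|no with dust    |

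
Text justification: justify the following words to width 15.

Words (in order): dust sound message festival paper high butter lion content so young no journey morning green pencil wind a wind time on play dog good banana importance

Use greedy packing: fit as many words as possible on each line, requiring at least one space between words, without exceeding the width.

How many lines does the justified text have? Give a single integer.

Line 1: ['dust', 'sound'] (min_width=10, slack=5)
Line 2: ['message'] (min_width=7, slack=8)
Line 3: ['festival', 'paper'] (min_width=14, slack=1)
Line 4: ['high', 'butter'] (min_width=11, slack=4)
Line 5: ['lion', 'content', 'so'] (min_width=15, slack=0)
Line 6: ['young', 'no'] (min_width=8, slack=7)
Line 7: ['journey', 'morning'] (min_width=15, slack=0)
Line 8: ['green', 'pencil'] (min_width=12, slack=3)
Line 9: ['wind', 'a', 'wind'] (min_width=11, slack=4)
Line 10: ['time', 'on', 'play'] (min_width=12, slack=3)
Line 11: ['dog', 'good', 'banana'] (min_width=15, slack=0)
Line 12: ['importance'] (min_width=10, slack=5)
Total lines: 12

Answer: 12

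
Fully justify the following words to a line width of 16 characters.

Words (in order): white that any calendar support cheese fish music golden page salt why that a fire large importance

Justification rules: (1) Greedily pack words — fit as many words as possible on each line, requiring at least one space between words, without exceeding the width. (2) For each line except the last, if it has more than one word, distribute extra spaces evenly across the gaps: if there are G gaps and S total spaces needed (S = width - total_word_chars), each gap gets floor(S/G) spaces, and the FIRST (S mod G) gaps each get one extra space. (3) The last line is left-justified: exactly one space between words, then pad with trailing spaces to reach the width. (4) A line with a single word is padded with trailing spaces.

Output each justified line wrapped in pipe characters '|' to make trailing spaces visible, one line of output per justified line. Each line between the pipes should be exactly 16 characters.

Line 1: ['white', 'that', 'any'] (min_width=14, slack=2)
Line 2: ['calendar', 'support'] (min_width=16, slack=0)
Line 3: ['cheese', 'fish'] (min_width=11, slack=5)
Line 4: ['music', 'golden'] (min_width=12, slack=4)
Line 5: ['page', 'salt', 'why'] (min_width=13, slack=3)
Line 6: ['that', 'a', 'fire'] (min_width=11, slack=5)
Line 7: ['large', 'importance'] (min_width=16, slack=0)

Answer: |white  that  any|
|calendar support|
|cheese      fish|
|music     golden|
|page   salt  why|
|that    a   fire|
|large importance|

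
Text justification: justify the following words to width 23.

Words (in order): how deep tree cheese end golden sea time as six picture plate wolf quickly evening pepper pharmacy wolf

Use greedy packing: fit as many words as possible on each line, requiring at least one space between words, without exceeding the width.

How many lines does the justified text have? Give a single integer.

Line 1: ['how', 'deep', 'tree', 'cheese'] (min_width=20, slack=3)
Line 2: ['end', 'golden', 'sea', 'time', 'as'] (min_width=22, slack=1)
Line 3: ['six', 'picture', 'plate', 'wolf'] (min_width=22, slack=1)
Line 4: ['quickly', 'evening', 'pepper'] (min_width=22, slack=1)
Line 5: ['pharmacy', 'wolf'] (min_width=13, slack=10)
Total lines: 5

Answer: 5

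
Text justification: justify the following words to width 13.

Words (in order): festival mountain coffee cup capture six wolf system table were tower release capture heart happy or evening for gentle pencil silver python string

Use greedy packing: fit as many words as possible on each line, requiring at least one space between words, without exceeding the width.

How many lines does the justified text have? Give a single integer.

Answer: 13

Derivation:
Line 1: ['festival'] (min_width=8, slack=5)
Line 2: ['mountain'] (min_width=8, slack=5)
Line 3: ['coffee', 'cup'] (min_width=10, slack=3)
Line 4: ['capture', 'six'] (min_width=11, slack=2)
Line 5: ['wolf', 'system'] (min_width=11, slack=2)
Line 6: ['table', 'were'] (min_width=10, slack=3)
Line 7: ['tower', 'release'] (min_width=13, slack=0)
Line 8: ['capture', 'heart'] (min_width=13, slack=0)
Line 9: ['happy', 'or'] (min_width=8, slack=5)
Line 10: ['evening', 'for'] (min_width=11, slack=2)
Line 11: ['gentle', 'pencil'] (min_width=13, slack=0)
Line 12: ['silver', 'python'] (min_width=13, slack=0)
Line 13: ['string'] (min_width=6, slack=7)
Total lines: 13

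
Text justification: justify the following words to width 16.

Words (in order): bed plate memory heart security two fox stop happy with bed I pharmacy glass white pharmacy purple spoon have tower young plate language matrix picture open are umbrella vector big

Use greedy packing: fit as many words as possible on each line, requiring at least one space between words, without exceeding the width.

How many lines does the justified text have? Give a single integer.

Answer: 13

Derivation:
Line 1: ['bed', 'plate', 'memory'] (min_width=16, slack=0)
Line 2: ['heart', 'security'] (min_width=14, slack=2)
Line 3: ['two', 'fox', 'stop'] (min_width=12, slack=4)
Line 4: ['happy', 'with', 'bed', 'I'] (min_width=16, slack=0)
Line 5: ['pharmacy', 'glass'] (min_width=14, slack=2)
Line 6: ['white', 'pharmacy'] (min_width=14, slack=2)
Line 7: ['purple', 'spoon'] (min_width=12, slack=4)
Line 8: ['have', 'tower', 'young'] (min_width=16, slack=0)
Line 9: ['plate', 'language'] (min_width=14, slack=2)
Line 10: ['matrix', 'picture'] (min_width=14, slack=2)
Line 11: ['open', 'are'] (min_width=8, slack=8)
Line 12: ['umbrella', 'vector'] (min_width=15, slack=1)
Line 13: ['big'] (min_width=3, slack=13)
Total lines: 13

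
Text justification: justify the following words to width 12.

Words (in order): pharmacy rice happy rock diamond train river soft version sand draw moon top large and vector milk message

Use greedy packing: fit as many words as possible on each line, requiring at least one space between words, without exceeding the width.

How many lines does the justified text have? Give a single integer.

Line 1: ['pharmacy'] (min_width=8, slack=4)
Line 2: ['rice', 'happy'] (min_width=10, slack=2)
Line 3: ['rock', 'diamond'] (min_width=12, slack=0)
Line 4: ['train', 'river'] (min_width=11, slack=1)
Line 5: ['soft', 'version'] (min_width=12, slack=0)
Line 6: ['sand', 'draw'] (min_width=9, slack=3)
Line 7: ['moon', 'top'] (min_width=8, slack=4)
Line 8: ['large', 'and'] (min_width=9, slack=3)
Line 9: ['vector', 'milk'] (min_width=11, slack=1)
Line 10: ['message'] (min_width=7, slack=5)
Total lines: 10

Answer: 10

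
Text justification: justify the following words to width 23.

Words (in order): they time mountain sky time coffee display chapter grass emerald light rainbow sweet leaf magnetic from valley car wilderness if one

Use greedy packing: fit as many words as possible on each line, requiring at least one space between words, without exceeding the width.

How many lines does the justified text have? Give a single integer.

Line 1: ['they', 'time', 'mountain', 'sky'] (min_width=22, slack=1)
Line 2: ['time', 'coffee', 'display'] (min_width=19, slack=4)
Line 3: ['chapter', 'grass', 'emerald'] (min_width=21, slack=2)
Line 4: ['light', 'rainbow', 'sweet'] (min_width=19, slack=4)
Line 5: ['leaf', 'magnetic', 'from'] (min_width=18, slack=5)
Line 6: ['valley', 'car', 'wilderness'] (min_width=21, slack=2)
Line 7: ['if', 'one'] (min_width=6, slack=17)
Total lines: 7

Answer: 7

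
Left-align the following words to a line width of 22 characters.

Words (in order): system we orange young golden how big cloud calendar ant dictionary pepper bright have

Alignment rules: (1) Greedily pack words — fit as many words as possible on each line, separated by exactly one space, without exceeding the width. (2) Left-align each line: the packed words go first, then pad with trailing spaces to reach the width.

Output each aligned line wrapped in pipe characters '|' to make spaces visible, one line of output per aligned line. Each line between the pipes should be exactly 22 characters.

Answer: |system we orange young|
|golden how big cloud  |
|calendar ant          |
|dictionary pepper     |
|bright have           |

Derivation:
Line 1: ['system', 'we', 'orange', 'young'] (min_width=22, slack=0)
Line 2: ['golden', 'how', 'big', 'cloud'] (min_width=20, slack=2)
Line 3: ['calendar', 'ant'] (min_width=12, slack=10)
Line 4: ['dictionary', 'pepper'] (min_width=17, slack=5)
Line 5: ['bright', 'have'] (min_width=11, slack=11)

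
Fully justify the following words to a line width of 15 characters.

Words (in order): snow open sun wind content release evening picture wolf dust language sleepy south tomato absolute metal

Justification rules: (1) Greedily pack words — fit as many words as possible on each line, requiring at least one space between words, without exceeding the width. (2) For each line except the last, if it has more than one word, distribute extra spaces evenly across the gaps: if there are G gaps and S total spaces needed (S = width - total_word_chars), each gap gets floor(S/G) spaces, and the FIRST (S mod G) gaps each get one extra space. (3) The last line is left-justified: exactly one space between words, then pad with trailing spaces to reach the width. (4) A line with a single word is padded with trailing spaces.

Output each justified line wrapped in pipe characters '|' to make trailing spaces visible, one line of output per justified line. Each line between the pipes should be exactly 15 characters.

Line 1: ['snow', 'open', 'sun'] (min_width=13, slack=2)
Line 2: ['wind', 'content'] (min_width=12, slack=3)
Line 3: ['release', 'evening'] (min_width=15, slack=0)
Line 4: ['picture', 'wolf'] (min_width=12, slack=3)
Line 5: ['dust', 'language'] (min_width=13, slack=2)
Line 6: ['sleepy', 'south'] (min_width=12, slack=3)
Line 7: ['tomato', 'absolute'] (min_width=15, slack=0)
Line 8: ['metal'] (min_width=5, slack=10)

Answer: |snow  open  sun|
|wind    content|
|release evening|
|picture    wolf|
|dust   language|
|sleepy    south|
|tomato absolute|
|metal          |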